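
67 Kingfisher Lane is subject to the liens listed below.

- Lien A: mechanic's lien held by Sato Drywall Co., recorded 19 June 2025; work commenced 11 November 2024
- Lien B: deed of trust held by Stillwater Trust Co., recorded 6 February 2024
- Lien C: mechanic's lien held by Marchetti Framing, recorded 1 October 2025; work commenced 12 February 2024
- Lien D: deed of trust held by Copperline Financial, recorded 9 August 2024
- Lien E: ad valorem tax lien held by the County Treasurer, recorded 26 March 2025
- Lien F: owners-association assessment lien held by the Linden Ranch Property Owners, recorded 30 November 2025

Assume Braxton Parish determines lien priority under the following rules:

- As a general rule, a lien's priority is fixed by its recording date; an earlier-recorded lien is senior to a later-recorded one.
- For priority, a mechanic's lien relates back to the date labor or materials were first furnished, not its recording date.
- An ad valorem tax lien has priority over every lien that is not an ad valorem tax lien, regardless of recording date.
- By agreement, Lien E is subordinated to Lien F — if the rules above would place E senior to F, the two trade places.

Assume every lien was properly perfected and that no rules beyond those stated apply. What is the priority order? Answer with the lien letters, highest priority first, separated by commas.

F, B, C, D, A, E

Effective dates after the stated exceptions: A relates back to 11 November 2024 (work commenced); C is treated as recorded 12 February 2024, the work-commencement date.
E, as an ad valorem tax lien, has superpriority and ranks first.
Among the remaining liens, by effective date: B (6 February 2024), C (12 February 2024), D (9 August 2024), A (11 November 2024), F (30 November 2025).
Because E would otherwise rank above F, the subordination swaps them.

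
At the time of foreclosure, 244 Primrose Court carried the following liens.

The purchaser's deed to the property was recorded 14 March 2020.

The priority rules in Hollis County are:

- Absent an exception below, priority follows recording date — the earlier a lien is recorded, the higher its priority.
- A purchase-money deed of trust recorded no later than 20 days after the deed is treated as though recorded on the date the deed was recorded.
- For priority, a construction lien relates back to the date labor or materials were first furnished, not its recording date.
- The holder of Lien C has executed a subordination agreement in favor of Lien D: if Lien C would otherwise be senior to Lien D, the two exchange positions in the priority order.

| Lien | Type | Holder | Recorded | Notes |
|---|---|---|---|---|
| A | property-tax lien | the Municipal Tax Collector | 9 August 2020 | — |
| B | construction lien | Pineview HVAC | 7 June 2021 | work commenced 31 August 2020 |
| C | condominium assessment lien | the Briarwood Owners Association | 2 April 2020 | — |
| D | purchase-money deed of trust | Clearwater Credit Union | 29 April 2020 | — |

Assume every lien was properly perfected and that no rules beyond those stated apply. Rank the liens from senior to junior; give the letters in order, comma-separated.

D, C, A, B

Effective dates: B relates back to 31 August 2020 (work commenced); D was recorded 46 days after the deed, outside the 20-day window, so it keeps its recording date.
Ordering by effective date: C (2 April 2020), D (29 April 2020), A (9 August 2020), B (31 August 2020).
The subordination applies — C was senior to D — so C and D swap.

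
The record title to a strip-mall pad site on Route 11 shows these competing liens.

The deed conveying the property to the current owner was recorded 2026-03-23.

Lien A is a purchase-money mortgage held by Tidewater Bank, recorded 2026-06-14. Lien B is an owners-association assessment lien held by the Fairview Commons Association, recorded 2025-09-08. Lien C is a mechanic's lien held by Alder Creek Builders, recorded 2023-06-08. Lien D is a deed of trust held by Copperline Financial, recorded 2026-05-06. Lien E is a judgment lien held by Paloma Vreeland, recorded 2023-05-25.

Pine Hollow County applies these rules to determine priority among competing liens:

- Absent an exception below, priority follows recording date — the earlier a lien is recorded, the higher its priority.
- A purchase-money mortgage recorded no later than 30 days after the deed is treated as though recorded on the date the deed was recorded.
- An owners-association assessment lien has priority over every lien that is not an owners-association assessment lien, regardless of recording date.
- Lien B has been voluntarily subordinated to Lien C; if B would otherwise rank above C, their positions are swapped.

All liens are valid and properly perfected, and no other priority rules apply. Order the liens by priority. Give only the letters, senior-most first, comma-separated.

C, E, B, D, A

Effective dates: A was recorded 83 days after the deed, outside the 30-day window, so it keeps its recording date.
As an owners-association assessment lien, B is senior to every other lien.
Among the remaining liens, by effective date: E (2023-05-25), C (2023-06-08), D (2026-05-06), A (2026-06-14).
B would otherwise be senior to C, so under the subordination agreement B and C exchange positions.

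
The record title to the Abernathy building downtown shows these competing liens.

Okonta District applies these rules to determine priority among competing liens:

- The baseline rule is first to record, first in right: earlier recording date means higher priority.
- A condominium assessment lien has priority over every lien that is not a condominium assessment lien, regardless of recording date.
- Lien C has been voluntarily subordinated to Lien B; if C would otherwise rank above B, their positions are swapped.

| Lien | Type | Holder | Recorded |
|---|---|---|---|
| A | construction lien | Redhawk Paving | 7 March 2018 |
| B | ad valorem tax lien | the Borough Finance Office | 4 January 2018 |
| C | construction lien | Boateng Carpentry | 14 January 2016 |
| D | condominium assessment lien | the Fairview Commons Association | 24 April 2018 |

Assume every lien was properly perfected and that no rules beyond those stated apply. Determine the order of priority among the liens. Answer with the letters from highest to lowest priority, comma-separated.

D is a condominium assessment lien and takes priority over every other lien.
Among the remaining liens, by effective date: C (14 January 2016), B (4 January 2018), A (7 March 2018).
C is senior to B before the subordination, so the two trade places.

D, B, C, A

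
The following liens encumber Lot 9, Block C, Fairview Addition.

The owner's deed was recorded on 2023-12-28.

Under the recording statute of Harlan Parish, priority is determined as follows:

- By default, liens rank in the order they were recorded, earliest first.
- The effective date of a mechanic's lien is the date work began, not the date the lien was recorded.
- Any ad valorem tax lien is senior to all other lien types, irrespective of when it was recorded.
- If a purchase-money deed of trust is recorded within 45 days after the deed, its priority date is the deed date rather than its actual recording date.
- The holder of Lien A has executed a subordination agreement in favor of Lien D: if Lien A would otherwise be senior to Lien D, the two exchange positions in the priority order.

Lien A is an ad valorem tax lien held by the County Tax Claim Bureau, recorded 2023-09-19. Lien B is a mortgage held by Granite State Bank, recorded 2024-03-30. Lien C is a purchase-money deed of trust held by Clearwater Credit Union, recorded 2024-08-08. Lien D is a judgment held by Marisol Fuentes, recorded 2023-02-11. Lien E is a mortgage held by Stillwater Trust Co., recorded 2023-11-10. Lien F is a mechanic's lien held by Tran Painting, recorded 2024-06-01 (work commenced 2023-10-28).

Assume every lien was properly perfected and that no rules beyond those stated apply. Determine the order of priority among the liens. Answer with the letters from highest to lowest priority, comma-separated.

D, A, F, E, B, C

First, effective dates: C missed the 45-day window (224 days after the deed), so its recording date stands; F is treated as recorded 2023-10-28, the work-commencement date.
As an ad valorem tax lien, A is senior to every other lien.
Among the remaining liens, by effective date: D (2023-02-11), F (2023-10-28), E (2023-11-10), B (2024-03-30), C (2024-08-08).
A is senior to D before the subordination, so the two trade places.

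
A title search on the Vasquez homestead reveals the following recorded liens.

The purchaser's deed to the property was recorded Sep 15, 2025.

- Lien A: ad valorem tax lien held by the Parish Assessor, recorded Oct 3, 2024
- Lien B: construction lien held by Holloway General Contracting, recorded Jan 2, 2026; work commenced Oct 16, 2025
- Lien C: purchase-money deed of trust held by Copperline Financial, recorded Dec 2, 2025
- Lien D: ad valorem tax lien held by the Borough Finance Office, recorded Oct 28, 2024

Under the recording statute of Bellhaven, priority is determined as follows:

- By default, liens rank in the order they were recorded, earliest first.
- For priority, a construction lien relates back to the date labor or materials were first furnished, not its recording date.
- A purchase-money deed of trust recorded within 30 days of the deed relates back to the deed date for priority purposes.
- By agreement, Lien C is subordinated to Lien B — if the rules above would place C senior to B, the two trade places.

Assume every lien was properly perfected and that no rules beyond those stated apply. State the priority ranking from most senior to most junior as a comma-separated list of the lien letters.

Adjusting effective dates: B's effective date is Oct 16, 2025, when work began; C missed the 30-day window (78 days after the deed), so its recording date stands.
Sorted by effective date: A (Oct 3, 2024), D (Oct 28, 2024), B (Oct 16, 2025), C (Dec 2, 2025).
C already ranks below B; the subordination has no effect.

A, D, B, C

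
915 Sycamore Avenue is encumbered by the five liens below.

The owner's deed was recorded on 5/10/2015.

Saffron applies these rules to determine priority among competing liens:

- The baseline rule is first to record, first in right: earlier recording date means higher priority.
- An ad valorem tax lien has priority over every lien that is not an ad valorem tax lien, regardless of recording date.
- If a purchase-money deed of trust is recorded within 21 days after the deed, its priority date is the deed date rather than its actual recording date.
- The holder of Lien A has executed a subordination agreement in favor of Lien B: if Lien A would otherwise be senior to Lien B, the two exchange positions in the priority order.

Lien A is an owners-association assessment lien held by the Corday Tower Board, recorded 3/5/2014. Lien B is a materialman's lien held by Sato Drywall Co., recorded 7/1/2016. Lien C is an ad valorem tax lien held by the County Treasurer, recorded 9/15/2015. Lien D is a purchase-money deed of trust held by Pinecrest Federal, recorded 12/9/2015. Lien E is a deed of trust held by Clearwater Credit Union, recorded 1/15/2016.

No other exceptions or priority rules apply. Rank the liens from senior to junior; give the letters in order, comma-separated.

Effective dates after the stated exceptions: D was recorded 213 days after the deed, outside the 21-day window, so it keeps its recording date.
C is an ad valorem tax lien and takes priority over every other lien.
Ordering the rest by effective date: A (3/5/2014), D (12/9/2015), E (1/15/2016), B (7/1/2016).
A is senior to B before the subordination, so the two trade places.

C, B, D, E, A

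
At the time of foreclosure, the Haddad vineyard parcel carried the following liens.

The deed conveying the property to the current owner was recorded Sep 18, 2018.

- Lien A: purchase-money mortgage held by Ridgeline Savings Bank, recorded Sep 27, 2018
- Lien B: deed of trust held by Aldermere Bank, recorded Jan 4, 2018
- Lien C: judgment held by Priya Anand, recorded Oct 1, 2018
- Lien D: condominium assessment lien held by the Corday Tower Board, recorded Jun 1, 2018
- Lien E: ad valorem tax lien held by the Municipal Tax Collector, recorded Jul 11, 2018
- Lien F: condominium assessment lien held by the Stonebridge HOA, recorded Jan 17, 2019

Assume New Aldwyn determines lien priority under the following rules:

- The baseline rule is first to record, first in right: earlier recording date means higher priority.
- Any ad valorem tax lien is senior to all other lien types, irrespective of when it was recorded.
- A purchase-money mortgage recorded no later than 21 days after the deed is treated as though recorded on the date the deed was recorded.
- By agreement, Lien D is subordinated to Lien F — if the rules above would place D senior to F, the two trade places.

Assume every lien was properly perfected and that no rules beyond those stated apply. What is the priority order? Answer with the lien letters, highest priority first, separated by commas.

E, B, F, A, C, D

Effective dates after the stated exceptions: A relates back to the deed date Sep 18, 2018.
E, as an ad valorem tax lien, has superpriority and ranks first.
Ordering the rest by effective date: B (Jan 4, 2018), D (Jun 1, 2018), A (Sep 18, 2018), C (Oct 1, 2018), F (Jan 17, 2019).
D is senior to F before the subordination, so the two trade places.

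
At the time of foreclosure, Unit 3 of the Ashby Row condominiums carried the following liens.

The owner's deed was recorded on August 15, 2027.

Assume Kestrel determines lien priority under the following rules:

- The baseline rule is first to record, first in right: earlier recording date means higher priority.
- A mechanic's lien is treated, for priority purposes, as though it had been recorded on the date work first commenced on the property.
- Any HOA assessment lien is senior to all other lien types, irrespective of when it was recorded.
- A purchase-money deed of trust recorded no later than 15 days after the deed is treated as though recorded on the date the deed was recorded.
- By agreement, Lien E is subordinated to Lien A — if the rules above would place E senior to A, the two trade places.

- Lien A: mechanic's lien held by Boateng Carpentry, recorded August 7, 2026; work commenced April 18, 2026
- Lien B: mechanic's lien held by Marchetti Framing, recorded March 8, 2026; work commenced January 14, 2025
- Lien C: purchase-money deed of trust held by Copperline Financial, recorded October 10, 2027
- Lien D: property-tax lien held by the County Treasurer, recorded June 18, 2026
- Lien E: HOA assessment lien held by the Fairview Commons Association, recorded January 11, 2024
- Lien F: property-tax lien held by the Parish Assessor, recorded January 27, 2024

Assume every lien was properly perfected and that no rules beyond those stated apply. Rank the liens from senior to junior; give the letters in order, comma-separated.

A, F, B, E, D, C

First, effective dates: A's effective date is April 18, 2026, when work began; B's effective date is January 14, 2025, when work began; C was recorded 56 days after the deed — beyond 15 days — so no relation-back applies.
E, as an HOA assessment lien, has superpriority and ranks first.
Among the remaining liens, by effective date: F (January 27, 2024), B (January 14, 2025), A (April 18, 2026), D (June 18, 2026), C (October 10, 2027).
Because E would otherwise rank above A, the subordination swaps them.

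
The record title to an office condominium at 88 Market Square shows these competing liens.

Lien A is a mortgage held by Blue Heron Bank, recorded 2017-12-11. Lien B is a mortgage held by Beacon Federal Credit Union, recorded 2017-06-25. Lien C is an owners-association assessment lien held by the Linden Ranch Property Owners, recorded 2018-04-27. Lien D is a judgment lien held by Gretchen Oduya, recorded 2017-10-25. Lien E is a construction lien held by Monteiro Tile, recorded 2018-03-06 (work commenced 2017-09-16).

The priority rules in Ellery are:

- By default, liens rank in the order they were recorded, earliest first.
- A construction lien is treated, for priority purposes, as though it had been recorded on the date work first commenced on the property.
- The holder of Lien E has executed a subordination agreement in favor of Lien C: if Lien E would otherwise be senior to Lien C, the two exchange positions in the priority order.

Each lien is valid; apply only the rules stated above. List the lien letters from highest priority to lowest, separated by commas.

Adjusting effective dates: E's effective date is 2017-09-16, when work began.
Sorted by effective date: B (2017-06-25), E (2017-09-16), D (2017-10-25), A (2017-12-11), C (2018-04-27).
E is senior to C before the subordination, so the two trade places.

B, C, D, A, E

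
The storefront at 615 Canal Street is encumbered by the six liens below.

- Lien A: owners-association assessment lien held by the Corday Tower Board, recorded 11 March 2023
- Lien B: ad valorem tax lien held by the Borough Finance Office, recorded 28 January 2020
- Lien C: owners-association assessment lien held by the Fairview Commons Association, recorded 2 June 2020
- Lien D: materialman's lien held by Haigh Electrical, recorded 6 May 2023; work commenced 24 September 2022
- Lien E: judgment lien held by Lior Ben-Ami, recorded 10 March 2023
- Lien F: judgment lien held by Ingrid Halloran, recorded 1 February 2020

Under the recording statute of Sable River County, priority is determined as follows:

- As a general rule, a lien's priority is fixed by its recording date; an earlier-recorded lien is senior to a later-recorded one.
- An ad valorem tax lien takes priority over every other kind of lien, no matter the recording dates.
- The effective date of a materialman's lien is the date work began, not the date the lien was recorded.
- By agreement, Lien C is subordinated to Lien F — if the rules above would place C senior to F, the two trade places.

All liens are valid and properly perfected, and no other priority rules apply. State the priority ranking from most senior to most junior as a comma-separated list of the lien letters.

Adjusting effective dates: D is treated as recorded 24 September 2022, the work-commencement date.
As an ad valorem tax lien, B is senior to every other lien.
The other liens, earliest effective date first: F (1 February 2020), C (2 June 2020), D (24 September 2022), E (10 March 2023), A (11 March 2023).
C is already junior to F, so the subordination agreement changes nothing.

B, F, C, D, E, A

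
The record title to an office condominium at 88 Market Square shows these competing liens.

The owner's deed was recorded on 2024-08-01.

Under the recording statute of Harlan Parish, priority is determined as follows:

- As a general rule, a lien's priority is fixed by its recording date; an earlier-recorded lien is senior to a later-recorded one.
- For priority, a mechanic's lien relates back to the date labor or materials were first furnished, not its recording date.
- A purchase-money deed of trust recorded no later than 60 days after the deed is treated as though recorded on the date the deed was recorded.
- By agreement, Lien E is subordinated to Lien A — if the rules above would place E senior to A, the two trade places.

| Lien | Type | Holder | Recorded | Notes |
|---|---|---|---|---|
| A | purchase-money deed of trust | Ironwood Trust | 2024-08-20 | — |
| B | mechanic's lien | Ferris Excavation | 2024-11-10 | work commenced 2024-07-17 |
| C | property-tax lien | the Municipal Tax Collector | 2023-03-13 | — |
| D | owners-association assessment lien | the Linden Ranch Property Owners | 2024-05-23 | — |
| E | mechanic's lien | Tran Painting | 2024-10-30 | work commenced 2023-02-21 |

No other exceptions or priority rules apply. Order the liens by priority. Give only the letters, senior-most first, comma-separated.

First, effective dates: A relates back to the deed date 2024-08-01; B's effective date is 2024-07-17, when work began; E is treated as recorded 2023-02-21, the work-commencement date.
Sorted by effective date: E (2023-02-21), C (2023-03-13), D (2024-05-23), B (2024-07-17), A (2024-08-01).
Because E would otherwise rank above A, the subordination swaps them.

A, C, D, B, E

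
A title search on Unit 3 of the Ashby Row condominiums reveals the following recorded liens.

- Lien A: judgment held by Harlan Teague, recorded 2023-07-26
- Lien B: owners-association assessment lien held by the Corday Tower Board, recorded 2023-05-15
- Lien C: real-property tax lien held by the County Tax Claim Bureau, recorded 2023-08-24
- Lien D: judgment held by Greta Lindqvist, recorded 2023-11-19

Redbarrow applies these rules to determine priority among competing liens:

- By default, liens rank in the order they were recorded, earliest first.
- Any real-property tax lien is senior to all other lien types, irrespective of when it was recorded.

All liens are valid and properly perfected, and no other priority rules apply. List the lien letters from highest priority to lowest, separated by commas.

C, B, A, D

C is a real-property tax lien and takes priority over every other lien.
The other liens, earliest effective date first: B (2023-05-15), A (2023-07-26), D (2023-11-19).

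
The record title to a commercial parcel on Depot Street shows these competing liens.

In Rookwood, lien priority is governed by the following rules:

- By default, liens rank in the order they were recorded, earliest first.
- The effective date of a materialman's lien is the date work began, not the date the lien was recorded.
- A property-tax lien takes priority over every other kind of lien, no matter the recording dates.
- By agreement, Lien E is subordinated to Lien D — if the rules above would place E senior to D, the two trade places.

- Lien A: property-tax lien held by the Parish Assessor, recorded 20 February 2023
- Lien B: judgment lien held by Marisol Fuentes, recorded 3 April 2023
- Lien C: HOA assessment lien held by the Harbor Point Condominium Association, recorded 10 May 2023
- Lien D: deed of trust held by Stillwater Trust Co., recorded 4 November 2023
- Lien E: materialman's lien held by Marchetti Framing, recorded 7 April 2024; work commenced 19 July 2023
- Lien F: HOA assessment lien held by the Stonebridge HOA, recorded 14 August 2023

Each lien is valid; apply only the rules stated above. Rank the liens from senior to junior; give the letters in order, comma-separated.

A, B, C, D, F, E

First, effective dates: E's effective date is 19 July 2023, when work began.
A, as a property-tax lien, has superpriority and ranks first.
The other liens, earliest effective date first: B (3 April 2023), C (10 May 2023), E (19 July 2023), F (14 August 2023), D (4 November 2023).
E is senior to D before the subordination, so the two trade places.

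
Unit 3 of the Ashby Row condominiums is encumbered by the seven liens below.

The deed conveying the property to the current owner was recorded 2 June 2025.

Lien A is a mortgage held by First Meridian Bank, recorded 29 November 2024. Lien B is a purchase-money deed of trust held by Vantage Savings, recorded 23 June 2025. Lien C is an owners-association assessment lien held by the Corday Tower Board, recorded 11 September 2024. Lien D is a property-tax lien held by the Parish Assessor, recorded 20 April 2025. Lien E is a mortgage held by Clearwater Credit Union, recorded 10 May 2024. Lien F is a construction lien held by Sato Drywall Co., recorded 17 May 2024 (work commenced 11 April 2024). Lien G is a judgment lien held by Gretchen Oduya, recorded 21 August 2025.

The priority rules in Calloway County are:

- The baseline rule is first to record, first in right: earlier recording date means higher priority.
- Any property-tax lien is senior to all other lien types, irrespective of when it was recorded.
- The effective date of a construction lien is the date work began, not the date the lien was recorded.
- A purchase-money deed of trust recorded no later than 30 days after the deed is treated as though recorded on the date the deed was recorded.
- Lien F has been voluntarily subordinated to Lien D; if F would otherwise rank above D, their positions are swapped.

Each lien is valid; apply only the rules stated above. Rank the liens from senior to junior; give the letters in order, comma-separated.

D, F, E, C, A, B, G

First, effective dates: B was recorded within the 30-day window, so its effective date is the deed date 2 June 2025; F is treated as recorded 11 April 2024, the work-commencement date.
D is a property-tax lien, so it outranks all other liens regardless of date.
The other liens, earliest effective date first: F (11 April 2024), E (10 May 2024), C (11 September 2024), A (29 November 2024), B (2 June 2025), G (21 August 2025).
F is already junior to D, so the subordination agreement changes nothing.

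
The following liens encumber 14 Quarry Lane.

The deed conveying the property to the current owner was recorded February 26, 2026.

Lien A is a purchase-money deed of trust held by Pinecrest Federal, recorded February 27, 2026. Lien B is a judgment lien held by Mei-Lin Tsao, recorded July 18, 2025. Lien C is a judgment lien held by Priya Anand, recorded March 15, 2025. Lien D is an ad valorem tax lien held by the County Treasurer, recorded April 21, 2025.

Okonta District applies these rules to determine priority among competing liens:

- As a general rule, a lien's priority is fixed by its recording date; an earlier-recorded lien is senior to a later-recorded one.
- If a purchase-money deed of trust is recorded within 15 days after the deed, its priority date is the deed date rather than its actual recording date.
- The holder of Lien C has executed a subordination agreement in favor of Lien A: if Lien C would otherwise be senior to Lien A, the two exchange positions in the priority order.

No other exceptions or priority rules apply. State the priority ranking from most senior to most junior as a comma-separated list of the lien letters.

First, effective dates: A's effective date is the deed date, February 26, 2026.
Sorted by effective date: C (March 15, 2025), D (April 21, 2025), B (July 18, 2025), A (February 26, 2026).
C would otherwise be senior to A, so under the subordination agreement C and A exchange positions.

A, D, B, C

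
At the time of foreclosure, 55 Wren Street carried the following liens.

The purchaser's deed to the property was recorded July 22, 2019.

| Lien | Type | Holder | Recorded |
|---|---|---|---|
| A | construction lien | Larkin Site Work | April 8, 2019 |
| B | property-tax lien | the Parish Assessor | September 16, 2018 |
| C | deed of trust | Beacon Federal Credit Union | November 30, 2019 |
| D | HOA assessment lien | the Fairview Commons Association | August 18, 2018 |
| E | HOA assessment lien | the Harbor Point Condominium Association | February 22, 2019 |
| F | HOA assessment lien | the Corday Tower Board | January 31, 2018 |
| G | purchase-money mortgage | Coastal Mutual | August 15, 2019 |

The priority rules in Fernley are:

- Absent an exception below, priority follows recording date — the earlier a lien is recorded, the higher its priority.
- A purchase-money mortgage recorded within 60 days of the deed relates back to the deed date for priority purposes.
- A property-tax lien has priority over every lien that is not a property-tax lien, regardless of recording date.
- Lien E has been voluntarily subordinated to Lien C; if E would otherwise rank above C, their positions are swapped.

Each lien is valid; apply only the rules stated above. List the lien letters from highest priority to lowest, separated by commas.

B, F, D, C, A, G, E

Effective dates after the stated exceptions: G was recorded within the 60-day window, so its effective date is the deed date July 22, 2019.
B, as a property-tax lien, has superpriority and ranks first.
The other liens, earliest effective date first: F (January 31, 2018), D (August 18, 2018), E (February 22, 2019), A (April 8, 2019), G (July 22, 2019), C (November 30, 2019).
E is senior to C before the subordination, so the two trade places.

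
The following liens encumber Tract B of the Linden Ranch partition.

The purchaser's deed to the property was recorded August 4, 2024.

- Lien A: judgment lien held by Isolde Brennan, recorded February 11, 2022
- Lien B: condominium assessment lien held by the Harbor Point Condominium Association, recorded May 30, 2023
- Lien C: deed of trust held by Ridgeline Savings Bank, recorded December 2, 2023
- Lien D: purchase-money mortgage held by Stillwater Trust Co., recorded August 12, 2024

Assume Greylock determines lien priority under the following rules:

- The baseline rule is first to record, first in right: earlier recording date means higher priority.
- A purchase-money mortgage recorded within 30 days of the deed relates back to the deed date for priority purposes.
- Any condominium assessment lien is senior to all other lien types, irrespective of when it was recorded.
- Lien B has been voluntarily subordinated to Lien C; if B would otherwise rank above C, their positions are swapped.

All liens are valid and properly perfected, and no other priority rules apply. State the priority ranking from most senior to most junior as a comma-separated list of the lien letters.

C, A, B, D

First, effective dates: D's effective date is the deed date, August 4, 2024.
B is a condominium assessment lien and takes priority over every other lien.
Ordering the rest by effective date: A (February 11, 2022), C (December 2, 2023), D (August 4, 2024).
B is senior to C before the subordination, so the two trade places.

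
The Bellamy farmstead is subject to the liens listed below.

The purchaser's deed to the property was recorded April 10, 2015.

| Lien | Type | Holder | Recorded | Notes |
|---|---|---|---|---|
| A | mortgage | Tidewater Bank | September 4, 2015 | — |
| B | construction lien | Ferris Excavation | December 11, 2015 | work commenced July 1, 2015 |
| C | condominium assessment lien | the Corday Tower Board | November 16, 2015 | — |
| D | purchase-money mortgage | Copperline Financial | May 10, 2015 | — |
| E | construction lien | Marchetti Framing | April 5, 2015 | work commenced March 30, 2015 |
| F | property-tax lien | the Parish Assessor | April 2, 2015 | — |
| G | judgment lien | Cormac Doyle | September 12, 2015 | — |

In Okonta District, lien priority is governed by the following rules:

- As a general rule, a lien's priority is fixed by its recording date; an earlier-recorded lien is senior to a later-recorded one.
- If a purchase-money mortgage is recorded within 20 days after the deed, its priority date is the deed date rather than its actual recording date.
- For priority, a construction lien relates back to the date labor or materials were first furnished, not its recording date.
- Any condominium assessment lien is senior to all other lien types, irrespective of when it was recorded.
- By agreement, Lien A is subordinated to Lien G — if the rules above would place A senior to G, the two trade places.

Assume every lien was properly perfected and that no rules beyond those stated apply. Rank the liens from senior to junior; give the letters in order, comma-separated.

Effective dates after the stated exceptions: B relates back to July 1, 2015 (work commenced); D missed the 20-day window (30 days after the deed), so its recording date stands; E is treated as recorded March 30, 2015, the work-commencement date.
C is a condominium assessment lien and takes priority over every other lien.
Remaining liens by effective date: E (March 30, 2015), F (April 2, 2015), D (May 10, 2015), B (July 1, 2015), A (September 4, 2015), G (September 12, 2015).
The subordination applies — A was senior to G — so A and G swap.

C, E, F, D, B, G, A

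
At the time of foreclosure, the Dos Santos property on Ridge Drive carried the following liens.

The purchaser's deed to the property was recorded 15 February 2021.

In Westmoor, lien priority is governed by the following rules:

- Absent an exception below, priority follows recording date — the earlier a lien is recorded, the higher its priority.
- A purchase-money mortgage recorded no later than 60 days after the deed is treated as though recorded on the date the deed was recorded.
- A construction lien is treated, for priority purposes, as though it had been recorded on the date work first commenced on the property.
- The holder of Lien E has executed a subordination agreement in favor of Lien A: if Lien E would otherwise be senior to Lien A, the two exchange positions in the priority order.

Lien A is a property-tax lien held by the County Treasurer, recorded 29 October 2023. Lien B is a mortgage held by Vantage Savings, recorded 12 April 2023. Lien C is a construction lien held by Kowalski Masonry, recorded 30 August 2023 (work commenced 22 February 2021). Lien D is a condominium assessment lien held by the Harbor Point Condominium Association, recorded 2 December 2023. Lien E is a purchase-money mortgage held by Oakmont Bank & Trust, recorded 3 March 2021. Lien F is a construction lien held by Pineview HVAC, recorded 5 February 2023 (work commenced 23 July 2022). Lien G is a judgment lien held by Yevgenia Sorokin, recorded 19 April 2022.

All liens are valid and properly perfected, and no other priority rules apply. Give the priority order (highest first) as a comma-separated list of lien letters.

A, C, G, F, B, E, D

Adjusting effective dates: C's effective date is 22 February 2021, when work began; E relates back to the deed date 15 February 2021; F's effective date is 23 July 2022, when work began.
By effective date, earliest first: E (15 February 2021), C (22 February 2021), G (19 April 2022), F (23 July 2022), B (12 April 2023), A (29 October 2023), D (2 December 2023).
The subordination applies — E was senior to A — so E and A swap.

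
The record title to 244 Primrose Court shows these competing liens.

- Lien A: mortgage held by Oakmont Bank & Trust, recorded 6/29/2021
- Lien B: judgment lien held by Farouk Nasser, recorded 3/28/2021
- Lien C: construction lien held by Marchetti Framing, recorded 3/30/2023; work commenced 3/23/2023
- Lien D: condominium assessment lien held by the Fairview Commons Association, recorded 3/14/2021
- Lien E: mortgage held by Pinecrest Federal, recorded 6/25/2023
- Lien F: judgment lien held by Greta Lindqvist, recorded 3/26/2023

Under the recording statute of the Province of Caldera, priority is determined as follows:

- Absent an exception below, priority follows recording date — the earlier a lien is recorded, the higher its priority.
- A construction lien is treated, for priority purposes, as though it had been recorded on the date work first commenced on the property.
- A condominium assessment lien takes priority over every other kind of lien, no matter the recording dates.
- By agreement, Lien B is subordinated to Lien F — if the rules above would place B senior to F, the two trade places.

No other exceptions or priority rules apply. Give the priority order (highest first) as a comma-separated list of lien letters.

Adjusting effective dates: C's effective date is 3/23/2023, when work began.
D, as a condominium assessment lien, has superpriority and ranks first.
Remaining liens by effective date: B (3/28/2021), A (6/29/2021), C (3/23/2023), F (3/26/2023), E (6/25/2023).
B would otherwise be senior to F, so under the subordination agreement B and F exchange positions.

D, F, A, C, B, E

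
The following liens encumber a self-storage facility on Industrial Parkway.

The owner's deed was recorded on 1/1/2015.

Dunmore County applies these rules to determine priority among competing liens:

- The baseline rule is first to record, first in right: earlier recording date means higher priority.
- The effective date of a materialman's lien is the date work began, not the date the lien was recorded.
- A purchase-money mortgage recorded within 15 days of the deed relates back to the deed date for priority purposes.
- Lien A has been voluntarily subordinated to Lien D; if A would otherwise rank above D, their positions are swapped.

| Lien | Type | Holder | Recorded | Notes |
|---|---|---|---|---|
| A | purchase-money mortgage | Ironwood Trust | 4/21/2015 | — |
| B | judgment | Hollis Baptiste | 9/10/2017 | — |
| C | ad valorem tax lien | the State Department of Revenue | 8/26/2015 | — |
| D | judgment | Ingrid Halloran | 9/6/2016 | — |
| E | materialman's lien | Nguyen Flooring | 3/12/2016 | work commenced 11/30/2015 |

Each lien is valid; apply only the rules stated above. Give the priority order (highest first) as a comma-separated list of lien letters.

Effective dates: A was recorded 110 days after the deed — beyond 15 days — so no relation-back applies; E relates back to 11/30/2015 (work commenced).
By effective date: A (4/21/2015), C (8/26/2015), E (11/30/2015), D (9/6/2016), B (9/10/2017).
Because A would otherwise rank above D, the subordination swaps them.

D, C, E, A, B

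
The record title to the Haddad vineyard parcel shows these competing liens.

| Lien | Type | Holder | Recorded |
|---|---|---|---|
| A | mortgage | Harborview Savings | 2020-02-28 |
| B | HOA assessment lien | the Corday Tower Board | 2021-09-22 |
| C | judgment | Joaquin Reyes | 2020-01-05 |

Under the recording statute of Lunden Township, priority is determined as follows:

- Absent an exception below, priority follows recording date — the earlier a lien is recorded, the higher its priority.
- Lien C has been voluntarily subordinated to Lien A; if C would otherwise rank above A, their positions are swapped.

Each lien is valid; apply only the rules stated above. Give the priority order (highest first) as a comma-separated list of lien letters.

By effective date: C (2020-01-05), A (2020-02-28), B (2021-09-22).
Because C would otherwise rank above A, the subordination swaps them.

A, C, B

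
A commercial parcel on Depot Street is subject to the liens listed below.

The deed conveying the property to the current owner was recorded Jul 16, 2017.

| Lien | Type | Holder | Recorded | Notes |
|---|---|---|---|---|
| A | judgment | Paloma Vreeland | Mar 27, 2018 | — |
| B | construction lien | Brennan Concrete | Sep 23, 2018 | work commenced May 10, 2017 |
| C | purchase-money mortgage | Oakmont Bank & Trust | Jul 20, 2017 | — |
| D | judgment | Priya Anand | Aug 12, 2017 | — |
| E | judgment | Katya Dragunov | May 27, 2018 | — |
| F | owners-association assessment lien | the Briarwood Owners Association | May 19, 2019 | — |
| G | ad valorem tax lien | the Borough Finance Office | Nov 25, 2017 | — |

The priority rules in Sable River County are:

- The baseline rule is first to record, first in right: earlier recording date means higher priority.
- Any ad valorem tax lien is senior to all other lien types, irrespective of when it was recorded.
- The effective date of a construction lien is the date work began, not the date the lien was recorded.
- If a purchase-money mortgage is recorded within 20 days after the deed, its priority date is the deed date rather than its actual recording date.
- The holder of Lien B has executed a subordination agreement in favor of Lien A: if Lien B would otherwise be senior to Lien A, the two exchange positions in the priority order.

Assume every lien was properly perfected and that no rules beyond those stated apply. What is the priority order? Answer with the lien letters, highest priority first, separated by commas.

G, A, C, D, B, E, F

Effective dates after the stated exceptions: B relates back to May 10, 2017 (work commenced); C relates back to the deed date Jul 16, 2017.
G, as an ad valorem tax lien, has superpriority and ranks first.
Ordering the rest by effective date: B (May 10, 2017), C (Jul 16, 2017), D (Aug 12, 2017), A (Mar 27, 2018), E (May 27, 2018), F (May 19, 2019).
Because B would otherwise rank above A, the subordination swaps them.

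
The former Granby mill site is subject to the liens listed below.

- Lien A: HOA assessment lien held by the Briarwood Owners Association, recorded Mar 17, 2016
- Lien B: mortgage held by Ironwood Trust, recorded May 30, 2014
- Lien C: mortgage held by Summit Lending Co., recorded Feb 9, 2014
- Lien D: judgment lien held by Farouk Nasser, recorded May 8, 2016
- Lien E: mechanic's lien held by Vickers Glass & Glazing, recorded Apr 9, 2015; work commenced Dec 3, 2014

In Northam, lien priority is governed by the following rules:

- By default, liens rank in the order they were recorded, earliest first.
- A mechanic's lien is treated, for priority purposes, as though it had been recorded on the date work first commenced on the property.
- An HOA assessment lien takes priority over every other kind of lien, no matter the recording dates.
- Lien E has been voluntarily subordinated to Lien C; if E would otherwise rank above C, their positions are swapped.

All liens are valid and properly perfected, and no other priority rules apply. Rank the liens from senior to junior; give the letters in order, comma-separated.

A, C, B, E, D

Adjusting effective dates: E is treated as recorded Dec 3, 2014, the work-commencement date.
A is an HOA assessment lien and takes priority over every other lien.
The other liens, earliest effective date first: C (Feb 9, 2014), B (May 30, 2014), E (Dec 3, 2014), D (May 8, 2016).
E already ranks below C; the subordination has no effect.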